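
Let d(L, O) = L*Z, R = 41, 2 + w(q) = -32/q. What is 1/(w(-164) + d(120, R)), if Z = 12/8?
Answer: 41/7306 ≈ 0.0056118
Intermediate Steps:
w(q) = -2 - 32/q
Z = 3/2 (Z = 12*(⅛) = 3/2 ≈ 1.5000)
d(L, O) = 3*L/2 (d(L, O) = L*(3/2) = 3*L/2)
1/(w(-164) + d(120, R)) = 1/((-2 - 32/(-164)) + (3/2)*120) = 1/((-2 - 32*(-1/164)) + 180) = 1/((-2 + 8/41) + 180) = 1/(-74/41 + 180) = 1/(7306/41) = 41/7306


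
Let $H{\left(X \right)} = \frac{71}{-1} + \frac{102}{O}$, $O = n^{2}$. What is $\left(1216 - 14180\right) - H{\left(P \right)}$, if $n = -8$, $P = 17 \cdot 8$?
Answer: $- \frac{412627}{32} \approx -12895.0$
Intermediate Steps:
$P = 136$
$O = 64$ ($O = \left(-8\right)^{2} = 64$)
$H{\left(X \right)} = - \frac{2221}{32}$ ($H{\left(X \right)} = \frac{71}{-1} + \frac{102}{64} = 71 \left(-1\right) + 102 \cdot \frac{1}{64} = -71 + \frac{51}{32} = - \frac{2221}{32}$)
$\left(1216 - 14180\right) - H{\left(P \right)} = \left(1216 - 14180\right) - - \frac{2221}{32} = \left(1216 - 14180\right) + \frac{2221}{32} = -12964 + \frac{2221}{32} = - \frac{412627}{32}$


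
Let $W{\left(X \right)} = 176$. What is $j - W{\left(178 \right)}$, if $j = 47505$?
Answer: $47329$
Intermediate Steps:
$j - W{\left(178 \right)} = 47505 - 176 = 47329$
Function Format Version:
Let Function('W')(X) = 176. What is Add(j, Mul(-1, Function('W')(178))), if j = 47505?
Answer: 47329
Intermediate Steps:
Add(j, Mul(-1, Function('W')(178))) = Add(47505, Mul(-1, 176)) = Add(47505, -176) = 47329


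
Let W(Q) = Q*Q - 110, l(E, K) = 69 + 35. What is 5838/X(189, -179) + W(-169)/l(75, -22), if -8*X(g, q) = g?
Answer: 24763/936 ≈ 26.456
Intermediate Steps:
l(E, K) = 104
X(g, q) = -g/8
W(Q) = -110 + Q² (W(Q) = Q² - 110 = -110 + Q²)
5838/X(189, -179) + W(-169)/l(75, -22) = 5838/((-⅛*189)) + (-110 + (-169)²)/104 = 5838/(-189/8) + (-110 + 28561)*(1/104) = 5838*(-8/189) + 28451*(1/104) = -2224/9 + 28451/104 = 24763/936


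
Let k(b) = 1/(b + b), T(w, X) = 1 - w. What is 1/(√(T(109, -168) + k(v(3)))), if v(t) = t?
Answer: -I*√3882/647 ≈ -0.096299*I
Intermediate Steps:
k(b) = 1/(2*b)
1/(√(T(109, -168) + k(v(3)))) = 1/(√((1 - 1*109) + (½)/3)) = 1/(√((1 - 109) + (½)*(⅓))) = 1/(√(-108 + ⅙)) = 1/(√(-647/6)) = 1/(I*√3882/6) = -I*√3882/647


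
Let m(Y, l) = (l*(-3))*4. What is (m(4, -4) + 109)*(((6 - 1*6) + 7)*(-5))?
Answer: -5495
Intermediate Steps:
m(Y, l) = -12*l (m(Y, l) = -3*l*4 = -12*l)
(m(4, -4) + 109)*(((6 - 1*6) + 7)*(-5)) = (-12*(-4) + 109)*(((6 - 1*6) + 7)*(-5)) = (48 + 109)*(((6 - 6) + 7)*(-5)) = 157*((0 + 7)*(-5)) = 157*(7*(-5)) = 157*(-35) = -5495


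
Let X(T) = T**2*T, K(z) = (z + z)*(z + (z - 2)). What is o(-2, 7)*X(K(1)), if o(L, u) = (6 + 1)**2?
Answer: 0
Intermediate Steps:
o(L, u) = 49 (o(L, u) = 7**2 = 49)
K(z) = 2*z*(-2 + 2*z) (K(z) = (2*z)*(z + (-2 + z)) = (2*z)*(-2 + 2*z) = 2*z*(-2 + 2*z))
X(T) = T**3
o(-2, 7)*X(K(1)) = 49*(4*1*(-1 + 1))**3 = 49*(4*1*0)**3 = 49*0**3 = 49*0 = 0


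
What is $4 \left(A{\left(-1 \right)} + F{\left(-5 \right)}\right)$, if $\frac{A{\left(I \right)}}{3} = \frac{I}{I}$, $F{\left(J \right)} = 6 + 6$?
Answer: $60$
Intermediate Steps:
$F{\left(J \right)} = 12$
$A{\left(I \right)} = 3$ ($A{\left(I \right)} = 3 \frac{I}{I} = 3 \cdot 1 = 3$)
$4 \left(A{\left(-1 \right)} + F{\left(-5 \right)}\right) = 4 \left(3 + 12\right) = 4 \cdot 15 = 60$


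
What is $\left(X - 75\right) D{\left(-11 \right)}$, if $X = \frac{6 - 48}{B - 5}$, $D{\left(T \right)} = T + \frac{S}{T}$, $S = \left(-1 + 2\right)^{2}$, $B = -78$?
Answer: $\frac{754326}{913} \approx 826.21$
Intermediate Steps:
$S = 1$ ($S = 1^{2} = 1$)
$D{\left(T \right)} = T + \frac{1}{T}$ ($D{\left(T \right)} = T + 1 \frac{1}{T} = T + \frac{1}{T}$)
$X = \frac{42}{83}$ ($X = \frac{6 - 48}{-78 - 5} = - \frac{42}{-83} = \left(-42\right) \left(- \frac{1}{83}\right) = \frac{42}{83} \approx 0.50602$)
$\left(X - 75\right) D{\left(-11 \right)} = \left(\frac{42}{83} - 75\right) \left(-11 + \frac{1}{-11}\right) = \left(\frac{42}{83} - 75\right) \left(-11 - \frac{1}{11}\right) = \left(- \frac{6183}{83}\right) \left(- \frac{122}{11}\right) = \frac{754326}{913}$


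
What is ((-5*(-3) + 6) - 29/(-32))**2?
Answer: 491401/1024 ≈ 479.88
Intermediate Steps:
((-5*(-3) + 6) - 29/(-32))**2 = ((15 + 6) - 29*(-1/32))**2 = (21 + 29/32)**2 = (701/32)**2 = 491401/1024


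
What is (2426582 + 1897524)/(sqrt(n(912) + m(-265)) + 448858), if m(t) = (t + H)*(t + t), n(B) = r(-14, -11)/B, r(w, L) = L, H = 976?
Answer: 1770109528704576/183744179466539 - 17296424*I*sqrt(19589131347)/183744179466539 ≈ 9.6336 - 0.013175*I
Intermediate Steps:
n(B) = -11/B
m(t) = 2*t*(976 + t) (m(t) = (t + 976)*(t + t) = (976 + t)*(2*t) = 2*t*(976 + t))
(2426582 + 1897524)/(sqrt(n(912) + m(-265)) + 448858) = (2426582 + 1897524)/(sqrt(-11/912 + 2*(-265)*(976 - 265)) + 448858) = 4324106/(sqrt(-11*1/912 + 2*(-265)*711) + 448858) = 4324106/(sqrt(-11/912 - 376830) + 448858) = 4324106/(sqrt(-343668971/912) + 448858) = 4324106/(I*sqrt(19589131347)/228 + 448858) = 4324106/(448858 + I*sqrt(19589131347)/228)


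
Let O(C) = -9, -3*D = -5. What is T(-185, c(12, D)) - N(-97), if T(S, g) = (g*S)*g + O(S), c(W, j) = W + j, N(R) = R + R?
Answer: -309320/9 ≈ -34369.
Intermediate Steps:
D = 5/3 (D = -1/3*(-5) = 5/3 ≈ 1.6667)
N(R) = 2*R
T(S, g) = -9 + S*g**2 (T(S, g) = (g*S)*g - 9 = (S*g)*g - 9 = S*g**2 - 9 = -9 + S*g**2)
T(-185, c(12, D)) - N(-97) = (-9 - 185*(12 + 5/3)**2) - 2*(-97) = (-9 - 185*(41/3)**2) - 1*(-194) = (-9 - 185*1681/9) + 194 = (-9 - 310985/9) + 194 = -311066/9 + 194 = -309320/9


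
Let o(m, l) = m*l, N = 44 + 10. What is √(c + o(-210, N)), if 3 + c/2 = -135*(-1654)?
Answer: 17*√1506 ≈ 659.72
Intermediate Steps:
N = 54
c = 446574 (c = -6 + 2*(-135*(-1654)) = -6 + 2*223290 = -6 + 446580 = 446574)
o(m, l) = l*m
√(c + o(-210, N)) = √(446574 + 54*(-210)) = √(446574 - 11340) = √435234 = 17*√1506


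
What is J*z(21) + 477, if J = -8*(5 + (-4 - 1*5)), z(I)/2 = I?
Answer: 1821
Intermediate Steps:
z(I) = 2*I
J = 32 (J = -8*(5 + (-4 - 5)) = -8*(5 - 9) = -8*(-4) = 32)
J*z(21) + 477 = 32*(2*21) + 477 = 32*42 + 477 = 1344 + 477 = 1821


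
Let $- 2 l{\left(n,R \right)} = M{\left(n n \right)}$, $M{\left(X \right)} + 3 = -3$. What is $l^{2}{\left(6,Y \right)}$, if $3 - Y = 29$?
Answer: $9$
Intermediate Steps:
$Y = -26$ ($Y = 3 - 29 = -26$)
$M{\left(X \right)} = -6$ ($M{\left(X \right)} = -3 - 3 = -6$)
$l{\left(n,R \right)} = 3$ ($l{\left(n,R \right)} = \left(- \frac{1}{2}\right) \left(-6\right) = 3$)
$l^{2}{\left(6,Y \right)} = 3^{2} = 9$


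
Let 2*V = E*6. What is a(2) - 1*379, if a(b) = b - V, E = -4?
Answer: -365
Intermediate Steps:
V = -12 (V = (-4*6)/2 = (1/2)*(-24) = -12)
a(b) = 12 + b (a(b) = b - 1*(-12) = b + 12 = 12 + b)
a(2) - 1*379 = (12 + 2) - 1*379 = 14 - 379 = -365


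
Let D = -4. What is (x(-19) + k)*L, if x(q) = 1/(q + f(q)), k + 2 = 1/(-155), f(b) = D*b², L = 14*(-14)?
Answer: 12744144/32395 ≈ 393.40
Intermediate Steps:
L = -196
f(b) = -4*b²
k = -311/155 (k = -2 + 1/(-155) = -2 - 1/155 = -311/155 ≈ -2.0065)
x(q) = 1/(q - 4*q²)
(x(-19) + k)*L = (-1/(-19*(-1 + 4*(-19))) - 311/155)*(-196) = (-1*(-1/19)/(-1 - 76) - 311/155)*(-196) = (-1*(-1/19)/(-77) - 311/155)*(-196) = (-1*(-1/19)*(-1/77) - 311/155)*(-196) = (-1/1463 - 311/155)*(-196) = -455148/226765*(-196) = 12744144/32395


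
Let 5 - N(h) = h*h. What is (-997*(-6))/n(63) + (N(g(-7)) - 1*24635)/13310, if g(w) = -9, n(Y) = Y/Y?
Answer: 79595709/13310 ≈ 5980.1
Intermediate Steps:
n(Y) = 1
N(h) = 5 - h² (N(h) = 5 - h*h = 5 - h²)
(-997*(-6))/n(63) + (N(g(-7)) - 1*24635)/13310 = -997*(-6)/1 + ((5 - 1*(-9)²) - 1*24635)/13310 = 5982*1 + ((5 - 1*81) - 24635)*(1/13310) = 5982 + ((5 - 81) - 24635)*(1/13310) = 5982 + (-76 - 24635)*(1/13310) = 5982 - 24711*1/13310 = 5982 - 24711/13310 = 79595709/13310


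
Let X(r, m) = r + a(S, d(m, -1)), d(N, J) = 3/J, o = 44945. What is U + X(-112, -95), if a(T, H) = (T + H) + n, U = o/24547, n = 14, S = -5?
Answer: -2557037/24547 ≈ -104.17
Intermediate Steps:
U = 44945/24547 ≈ 1.8310
a(T, H) = 14 + H + T (a(T, H) = (T + H) + 14 = (H + T) + 14 = 14 + H + T)
X(r, m) = 6 + r (X(r, m) = r + (14 + 3/(-1) - 5) = r + (14 + 3*(-1) - 5) = r + (14 - 3 - 5) = r + 6 = 6 + r)
U + X(-112, -95) = 44945/24547 + (6 - 112) = 44945/24547 - 106 = -2557037/24547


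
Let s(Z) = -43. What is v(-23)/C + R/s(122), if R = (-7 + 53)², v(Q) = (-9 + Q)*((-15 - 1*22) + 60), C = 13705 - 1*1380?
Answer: -26111348/529975 ≈ -49.269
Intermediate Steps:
C = 12325 (C = 13705 - 1380 = 12325)
v(Q) = -207 + 23*Q (v(Q) = (-9 + Q)*((-15 - 22) + 60) = (-9 + Q)*(-37 + 60) = (-9 + Q)*23 = -207 + 23*Q)
R = 2116 (R = 46² = 2116)
v(-23)/C + R/s(122) = (-207 + 23*(-23))/12325 + 2116/(-43) = (-207 - 529)*(1/12325) + 2116*(-1/43) = -736*1/12325 - 2116/43 = -736/12325 - 2116/43 = -26111348/529975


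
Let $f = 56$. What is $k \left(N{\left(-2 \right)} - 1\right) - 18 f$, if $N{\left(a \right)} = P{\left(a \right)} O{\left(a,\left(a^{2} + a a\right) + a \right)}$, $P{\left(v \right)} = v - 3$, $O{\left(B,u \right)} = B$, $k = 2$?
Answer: $-990$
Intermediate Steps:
$P{\left(v \right)} = -3 + v$ ($P{\left(v \right)} = v - 3 = -3 + v$)
$N{\left(a \right)} = a \left(-3 + a\right)$ ($N{\left(a \right)} = \left(-3 + a\right) a = a \left(-3 + a\right)$)
$k \left(N{\left(-2 \right)} - 1\right) - 18 f = 2 \left(- 2 \left(-3 - 2\right) - 1\right) - 1008 = 2 \left(\left(-2\right) \left(-5\right) - 1\right) - 1008 = 2 \left(10 - 1\right) - 1008 = 2 \cdot 9 - 1008 = 18 - 1008 = -990$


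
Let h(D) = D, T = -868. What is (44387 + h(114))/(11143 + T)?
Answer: 44501/10275 ≈ 4.3310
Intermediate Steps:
(44387 + h(114))/(11143 + T) = (44387 + 114)/(11143 - 868) = 44501/10275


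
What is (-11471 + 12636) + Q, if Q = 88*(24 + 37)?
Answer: 6533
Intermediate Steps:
Q = 5368 (Q = 88*61 = 5368)
(-11471 + 12636) + Q = (-11471 + 12636) + 5368 = 1165 + 5368 = 6533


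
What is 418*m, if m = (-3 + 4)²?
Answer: 418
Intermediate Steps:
m = 1 (m = 1² = 1)
418*m = 418*1 = 418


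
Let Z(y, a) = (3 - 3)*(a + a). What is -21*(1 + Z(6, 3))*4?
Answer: -84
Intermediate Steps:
Z(y, a) = 0 (Z(y, a) = 0*(2*a) = 0)
-21*(1 + Z(6, 3))*4 = -21*(1 + 0)*4 = -21*4 = -84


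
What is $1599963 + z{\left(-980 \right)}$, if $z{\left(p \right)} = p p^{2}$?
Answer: $-939592037$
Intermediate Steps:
$z{\left(p \right)} = p^{3}$
$1599963 + z{\left(-980 \right)} = 1599963 + \left(-980\right)^{3} = 1599963 - 941192000 = -939592037$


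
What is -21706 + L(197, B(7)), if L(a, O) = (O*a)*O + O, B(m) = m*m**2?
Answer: 23155490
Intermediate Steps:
B(m) = m**3
L(a, O) = O + a*O**2 (L(a, O) = a*O**2 + O = O + a*O**2)
-21706 + L(197, B(7)) = -21706 + 7**3*(1 + 7**3*197) = -21706 + 343*(1 + 343*197) = -21706 + 343*(1 + 67571) = -21706 + 343*67572 = -21706 + 23177196 = 23155490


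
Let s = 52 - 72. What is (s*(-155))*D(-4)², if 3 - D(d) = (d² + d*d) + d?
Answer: 1937500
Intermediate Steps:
D(d) = 3 - d - 2*d² (D(d) = 3 - ((d² + d*d) + d) = 3 - ((d² + d²) + d) = 3 - (2*d² + d) = 3 - (d + 2*d²) = 3 + (-d - 2*d²) = 3 - d - 2*d²)
s = -20
(s*(-155))*D(-4)² = (-20*(-155))*(3 - 1*(-4) - 2*(-4)²)² = 3100*(3 + 4 - 2*16)² = 3100*(3 + 4 - 32)² = 3100*(-25)² = 3100*625 = 1937500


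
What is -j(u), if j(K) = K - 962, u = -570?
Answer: 1532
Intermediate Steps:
j(K) = -962 + K
-j(u) = -(-962 - 570) = -1*(-1532) = 1532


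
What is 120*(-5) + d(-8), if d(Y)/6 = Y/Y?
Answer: -594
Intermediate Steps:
d(Y) = 6 (d(Y) = 6*(Y/Y) = 6*1 = 6)
120*(-5) + d(-8) = 120*(-5) + 6 = -600 + 6 = -594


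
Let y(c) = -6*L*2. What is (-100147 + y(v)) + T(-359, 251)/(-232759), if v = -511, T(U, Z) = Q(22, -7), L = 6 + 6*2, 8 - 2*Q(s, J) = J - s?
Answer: -46720783071/465518 ≈ -1.0036e+5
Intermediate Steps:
Q(s, J) = 4 + s/2 - J/2 (Q(s, J) = 4 - (J - s)/2 = 4 + (s/2 - J/2) = 4 + s/2 - J/2)
L = 18 (L = 6 + 12 = 18)
T(U, Z) = 37/2 (T(U, Z) = 4 + (½)*22 - ½*(-7) = 4 + 11 + 7/2 = 37/2)
y(c) = -216 (y(c) = -6*18*2 = -108*2 = -216)
(-100147 + y(v)) + T(-359, 251)/(-232759) = (-100147 - 216) + (37/2)/(-232759) = -100363 + (37/2)*(-1/232759) = -100363 - 37/465518 = -46720783071/465518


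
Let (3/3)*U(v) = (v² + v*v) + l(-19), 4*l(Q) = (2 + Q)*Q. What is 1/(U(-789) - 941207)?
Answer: 4/1215663 ≈ 3.2904e-6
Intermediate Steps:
l(Q) = Q*(2 + Q)/4 (l(Q) = ((2 + Q)*Q)/4 = (Q*(2 + Q))/4 = Q*(2 + Q)/4)
U(v) = 323/4 + 2*v² (U(v) = (v² + v*v) + (¼)*(-19)*(2 - 19) = (v² + v²) + (¼)*(-19)*(-17) = 2*v² + 323/4 = 323/4 + 2*v²)
1/(U(-789) - 941207) = 1/((323/4 + 2*(-789)²) - 941207) = 1/((323/4 + 2*622521) - 941207) = 1/((323/4 + 1245042) - 941207) = 1/(4980491/4 - 941207) = 1/(1215663/4) = 4/1215663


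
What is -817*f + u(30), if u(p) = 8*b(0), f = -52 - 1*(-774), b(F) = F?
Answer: -589874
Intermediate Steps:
f = 722 (f = -52 + 774 = 722)
u(p) = 0 (u(p) = 8*0 = 0)
-817*f + u(30) = -817*722 + 0 = -589874 + 0 = -589874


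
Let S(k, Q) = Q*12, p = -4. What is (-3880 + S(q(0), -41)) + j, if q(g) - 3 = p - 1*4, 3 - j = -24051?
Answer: 19682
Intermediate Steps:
j = 24054 (j = 3 - 1*(-24051) = 3 + 24051 = 24054)
q(g) = -5 (q(g) = 3 + (-4 - 1*4) = 3 + (-4 - 4) = 3 - 8 = -5)
S(k, Q) = 12*Q
(-3880 + S(q(0), -41)) + j = (-3880 + 12*(-41)) + 24054 = (-3880 - 492) + 24054 = -4372 + 24054 = 19682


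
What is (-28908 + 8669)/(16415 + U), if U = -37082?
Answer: 20239/20667 ≈ 0.97929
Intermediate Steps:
(-28908 + 8669)/(16415 + U) = (-28908 + 8669)/(16415 - 37082) = -20239/(-20667) = -20239*(-1/20667) = 20239/20667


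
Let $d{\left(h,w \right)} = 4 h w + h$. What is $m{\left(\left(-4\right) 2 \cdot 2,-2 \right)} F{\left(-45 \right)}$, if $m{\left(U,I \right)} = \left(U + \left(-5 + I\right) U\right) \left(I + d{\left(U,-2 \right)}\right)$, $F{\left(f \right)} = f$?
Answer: $-475200$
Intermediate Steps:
$d{\left(h,w \right)} = h + 4 h w$ ($d{\left(h,w \right)} = 4 h w + h = h + 4 h w$)
$m{\left(U,I \right)} = \left(I - 7 U\right) \left(U + U \left(-5 + I\right)\right)$ ($m{\left(U,I \right)} = \left(U + \left(-5 + I\right) U\right) \left(I + U \left(1 + 4 \left(-2\right)\right)\right) = \left(U + U \left(-5 + I\right)\right) \left(I + U \left(1 - 8\right)\right) = \left(U + U \left(-5 + I\right)\right) \left(I + U \left(-7\right)\right) = \left(U + U \left(-5 + I\right)\right) \left(I - 7 U\right) = \left(I - 7 U\right) \left(U + U \left(-5 + I\right)\right)$)
$m{\left(\left(-4\right) 2 \cdot 2,-2 \right)} F{\left(-45 \right)} = \left(-4\right) 2 \cdot 2 \left(\left(-2\right)^{2} - -8 + 28 \left(-4\right) 2 \cdot 2 - - 14 \left(-4\right) 2 \cdot 2\right) \left(-45\right) = \left(-8\right) 2 \left(4 + 8 + 28 \left(\left(-8\right) 2\right) - - 14 \left(\left(-8\right) 2\right)\right) \left(-45\right) = - 16 \left(4 + 8 + 28 \left(-16\right) - \left(-14\right) \left(-16\right)\right) \left(-45\right) = - 16 \left(4 + 8 - 448 - 224\right) \left(-45\right) = \left(-16\right) \left(-660\right) \left(-45\right) = 10560 \left(-45\right) = -475200$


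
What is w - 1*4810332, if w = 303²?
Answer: -4718523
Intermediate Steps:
w = 91809
w - 1*4810332 = 91809 - 1*4810332 = 91809 - 4810332 = -4718523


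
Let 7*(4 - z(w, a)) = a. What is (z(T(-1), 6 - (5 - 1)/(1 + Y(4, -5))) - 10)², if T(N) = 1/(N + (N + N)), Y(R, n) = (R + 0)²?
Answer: 13456/289 ≈ 46.561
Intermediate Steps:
Y(R, n) = R²
T(N) = 1/(3*N) (T(N) = 1/(N + 2*N) = 1/(3*N))
z(w, a) = 4 - a/7
(z(T(-1), 6 - (5 - 1)/(1 + Y(4, -5))) - 10)² = ((4 - (6 - (5 - 1)/(1 + 4²))/7) - 10)² = ((4 - (6 - 4/(1 + 16))/7) - 10)² = ((4 - (6 - 4/17)/7) - 10)² = ((4 - ⅐*98/17) - 10)² = ((4 - 14/17) - 10)² = (54/17 - 10)² = (-116/17)² = 13456/289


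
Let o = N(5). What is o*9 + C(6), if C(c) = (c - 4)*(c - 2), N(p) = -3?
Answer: -19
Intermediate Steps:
o = -3
C(c) = (-4 + c)*(-2 + c)
o*9 + C(6) = -3*9 + (8 + 6² - 6*6) = -27 + (8 + 36 - 36) = -27 + 8 = -19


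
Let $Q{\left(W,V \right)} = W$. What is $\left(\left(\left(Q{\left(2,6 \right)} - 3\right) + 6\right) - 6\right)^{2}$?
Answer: $1$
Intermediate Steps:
$\left(\left(\left(Q{\left(2,6 \right)} - 3\right) + 6\right) - 6\right)^{2} = \left(\left(\left(2 - 3\right) + 6\right) - 6\right)^{2} = \left(\left(-1 + 6\right) - 6\right)^{2} = \left(5 - 6\right)^{2} = \left(-1\right)^{2} = 1$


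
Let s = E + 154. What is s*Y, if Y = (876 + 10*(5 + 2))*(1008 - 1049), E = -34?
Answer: -4654320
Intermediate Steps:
Y = -38786 (Y = (876 + 10*7)*(-41) = (876 + 70)*(-41) = 946*(-41) = -38786)
s = 120 (s = -34 + 154 = 120)
s*Y = 120*(-38786) = -4654320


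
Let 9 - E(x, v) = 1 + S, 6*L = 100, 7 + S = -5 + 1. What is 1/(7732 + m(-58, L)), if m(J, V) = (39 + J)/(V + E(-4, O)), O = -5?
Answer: 107/827267 ≈ 0.00012934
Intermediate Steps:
S = -11 (S = -7 + (-5 + 1) = -7 - 4 = -11)
L = 50/3 (L = (⅙)*100 = 50/3 ≈ 16.667)
E(x, v) = 19 (E(x, v) = 9 - (1 - 11) = 9 - 1*(-10) = 9 + 10 = 19)
m(J, V) = (39 + J)/(19 + V) (m(J, V) = (39 + J)/(V + 19) = (39 + J)/(19 + V))
1/(7732 + m(-58, L)) = 1/(7732 + (39 - 58)/(19 + 50/3)) = 1/(7732 - 19/(107/3)) = 1/(7732 + (3/107)*(-19)) = 1/(7732 - 57/107) = 1/(827267/107) = 107/827267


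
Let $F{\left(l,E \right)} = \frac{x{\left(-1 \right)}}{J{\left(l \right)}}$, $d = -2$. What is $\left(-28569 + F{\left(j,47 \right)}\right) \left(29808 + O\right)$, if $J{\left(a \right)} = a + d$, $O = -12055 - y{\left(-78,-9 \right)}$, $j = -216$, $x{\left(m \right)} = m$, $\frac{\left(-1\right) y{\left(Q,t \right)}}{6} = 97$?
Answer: $- \frac{114191131735}{218} \approx -5.2381 \cdot 10^{8}$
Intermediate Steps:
$y{\left(Q,t \right)} = -582$ ($y{\left(Q,t \right)} = \left(-6\right) 97 = -582$)
$O = -11473$ ($O = -12055 - -582 = -12055 + 582 = -11473$)
$J{\left(a \right)} = -2 + a$ ($J{\left(a \right)} = a - 2 = -2 + a$)
$F{\left(l,E \right)} = - \frac{1}{-2 + l}$
$\left(-28569 + F{\left(j,47 \right)}\right) \left(29808 + O\right) = \left(-28569 - \frac{1}{-2 - 216}\right) \left(29808 - 11473\right) = \left(-28569 - \frac{1}{-218}\right) 18335 = \left(-28569 - - \frac{1}{218}\right) 18335 = \left(-28569 + \frac{1}{218}\right) 18335 = \left(- \frac{6228041}{218}\right) 18335 = - \frac{114191131735}{218}$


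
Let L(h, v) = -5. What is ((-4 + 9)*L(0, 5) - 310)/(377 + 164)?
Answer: -335/541 ≈ -0.61922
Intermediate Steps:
((-4 + 9)*L(0, 5) - 310)/(377 + 164) = ((-4 + 9)*(-5) - 310)/(377 + 164) = (5*(-5) - 310)/541 = (-25 - 310)*(1/541) = -335*1/541 = -335/541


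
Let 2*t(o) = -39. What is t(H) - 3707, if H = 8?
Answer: -7453/2 ≈ -3726.5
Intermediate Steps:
t(o) = -39/2 (t(o) = (½)*(-39) = -39/2)
t(H) - 3707 = -39/2 - 3707 = -7453/2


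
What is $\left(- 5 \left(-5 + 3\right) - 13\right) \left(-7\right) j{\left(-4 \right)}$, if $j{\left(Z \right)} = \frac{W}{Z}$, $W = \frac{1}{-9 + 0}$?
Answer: $\frac{7}{12} \approx 0.58333$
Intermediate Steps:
$W = - \frac{1}{9}$ ($W = \frac{1}{-9} = - \frac{1}{9} \approx -0.11111$)
$j{\left(Z \right)} = - \frac{1}{9 Z}$
$\left(- 5 \left(-5 + 3\right) - 13\right) \left(-7\right) j{\left(-4 \right)} = \left(- 5 \left(-5 + 3\right) - 13\right) \left(-7\right) \left(- \frac{1}{9 \left(-4\right)}\right) = \left(\left(-5\right) \left(-2\right) - 13\right) \left(-7\right) \left(\left(- \frac{1}{9}\right) \left(- \frac{1}{4}\right)\right) = \left(10 - 13\right) \left(-7\right) \frac{1}{36} = \left(-3\right) \left(-7\right) \frac{1}{36} = 21 \cdot \frac{1}{36} = \frac{7}{12}$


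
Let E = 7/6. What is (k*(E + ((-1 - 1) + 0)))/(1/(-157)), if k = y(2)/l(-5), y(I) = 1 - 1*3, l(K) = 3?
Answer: -785/9 ≈ -87.222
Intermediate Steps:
y(I) = -2 (y(I) = 1 - 3 = -2)
E = 7/6 (E = 7*(⅙) = 7/6 ≈ 1.1667)
k = -⅔ (k = -2/3 = -2*⅓ = -⅔ ≈ -0.66667)
(k*(E + ((-1 - 1) + 0)))/(1/(-157)) = (-2*(7/6 + ((-1 - 1) + 0))/3)/(1/(-157)) = (-2*(7/6 + (-2 + 0))/3)/(-1/157) = -2*(7/6 - 2)/3*(-157) = -⅔*(-⅚)*(-157) = (5/9)*(-157) = -785/9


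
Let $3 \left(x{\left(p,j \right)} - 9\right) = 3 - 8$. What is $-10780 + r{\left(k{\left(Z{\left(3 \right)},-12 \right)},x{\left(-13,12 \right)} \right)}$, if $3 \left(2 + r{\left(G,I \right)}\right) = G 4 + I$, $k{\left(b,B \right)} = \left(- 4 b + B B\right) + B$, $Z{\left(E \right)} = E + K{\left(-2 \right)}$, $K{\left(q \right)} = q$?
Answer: $- \frac{95480}{9} \approx -10609.0$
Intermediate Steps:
$x{\left(p,j \right)} = \frac{22}{3}$ ($x{\left(p,j \right)} = 9 + \frac{3 - 8}{3} = 9 + \frac{1}{3} \left(-5\right) = 9 - \frac{5}{3} = \frac{22}{3}$)
$Z{\left(E \right)} = -2 + E$ ($Z{\left(E \right)} = E - 2 = -2 + E$)
$k{\left(b,B \right)} = B + B^{2} - 4 b$ ($k{\left(b,B \right)} = \left(- 4 b + B^{2}\right) + B = \left(B^{2} - 4 b\right) + B = B + B^{2} - 4 b$)
$r{\left(G,I \right)} = -2 + \frac{I}{3} + \frac{4 G}{3}$ ($r{\left(G,I \right)} = -2 + \frac{G 4 + I}{3} = -2 + \frac{4 G + I}{3} = -2 + \frac{I + 4 G}{3} = -2 + \left(\frac{I}{3} + \frac{4 G}{3}\right) = -2 + \frac{I}{3} + \frac{4 G}{3}$)
$-10780 + r{\left(k{\left(Z{\left(3 \right)},-12 \right)},x{\left(-13,12 \right)} \right)} = -10780 + \left(-2 + \frac{1}{3} \cdot \frac{22}{3} + \frac{4 \left(-12 + \left(-12\right)^{2} - 4 \left(-2 + 3\right)\right)}{3}\right) = -10780 + \left(-2 + \frac{22}{9} + \frac{4 \left(-12 + 144 - 4\right)}{3}\right) = -10780 + \left(-2 + \frac{22}{9} + \frac{4}{3} \cdot 128\right) = -10780 + \left(-2 + \frac{22}{9} + \frac{512}{3}\right) = -10780 + \frac{1540}{9} = - \frac{95480}{9}$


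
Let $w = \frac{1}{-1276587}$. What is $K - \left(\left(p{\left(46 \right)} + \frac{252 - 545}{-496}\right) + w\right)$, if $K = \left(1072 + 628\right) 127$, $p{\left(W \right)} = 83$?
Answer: $\frac{136652177543689}{633187152} \approx 2.1582 \cdot 10^{5}$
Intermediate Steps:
$w = - \frac{1}{1276587} \approx -7.8334 \cdot 10^{-7}$
$K = 215900$ ($K = 1700 \cdot 127 = 215900$)
$K - \left(\left(p{\left(46 \right)} + \frac{252 - 545}{-496}\right) + w\right) = 215900 - \left(\left(83 + \frac{252 - 545}{-496}\right) - \frac{1}{1276587}\right) = 215900 - \left(\left(83 - - \frac{293}{496}\right) - \frac{1}{1276587}\right) = 215900 - \left(\left(83 + \frac{293}{496}\right) - \frac{1}{1276587}\right) = 215900 - \left(\frac{41461}{496} - \frac{1}{1276587}\right) = 215900 - \frac{52928573111}{633187152} = \frac{136652177543689}{633187152}$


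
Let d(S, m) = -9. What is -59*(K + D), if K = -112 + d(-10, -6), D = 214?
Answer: -5487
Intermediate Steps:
K = -121 (K = -112 - 9 = -121)
-59*(K + D) = -59*(-121 + 214) = -59*93 = -5487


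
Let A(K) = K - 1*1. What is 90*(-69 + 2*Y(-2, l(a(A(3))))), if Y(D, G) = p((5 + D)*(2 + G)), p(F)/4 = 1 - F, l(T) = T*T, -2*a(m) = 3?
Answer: -14670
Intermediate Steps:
A(K) = -1 + K (A(K) = K - 1 = -1 + K)
a(m) = -3/2 (a(m) = -1/2*3 = -3/2)
l(T) = T**2
p(F) = 4 - 4*F (p(F) = 4*(1 - F) = 4 - 4*F)
Y(D, G) = 4 - 4*(2 + G)*(5 + D) (Y(D, G) = 4 - 4*(5 + D)*(2 + G) = 4 - 4*(2 + G)*(5 + D))
90*(-69 + 2*Y(-2, l(a(A(3))))) = 90*(-69 + 2*(-36 - 20*(-3/2)**2 - 8*(-2) - 4*(-2)*(-3/2)**2)) = 90*(-69 + 2*(-36 - 20*9/4 + 16 - 4*(-2)*9/4)) = 90*(-69 + 2*(-36 - 45 + 16 + 18)) = 90*(-69 + 2*(-47)) = 90*(-69 - 94) = 90*(-163) = -14670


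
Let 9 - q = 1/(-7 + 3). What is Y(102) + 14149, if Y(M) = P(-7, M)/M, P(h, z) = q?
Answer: 5772829/408 ≈ 14149.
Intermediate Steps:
q = 37/4 (q = 9 - 1/(-7 + 3) = 9 - 1/(-4) = 9 - 1*(-¼) = 9 + ¼ = 37/4 ≈ 9.2500)
P(h, z) = 37/4
Y(M) = 37/(4*M)
Y(102) + 14149 = (37/4)/102 + 14149 = (37/4)*(1/102) + 14149 = 37/408 + 14149 = 5772829/408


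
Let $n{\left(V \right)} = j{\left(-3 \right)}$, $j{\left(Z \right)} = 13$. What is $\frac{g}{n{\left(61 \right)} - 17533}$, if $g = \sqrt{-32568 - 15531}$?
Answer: $- \frac{i \sqrt{48099}}{17520} \approx - 0.012518 i$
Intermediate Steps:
$n{\left(V \right)} = 13$
$g = i \sqrt{48099}$ ($g = \sqrt{-48099} = i \sqrt{48099} \approx 219.31 i$)
$\frac{g}{n{\left(61 \right)} - 17533} = \frac{i \sqrt{48099}}{13 - 17533} = \frac{i \sqrt{48099}}{-17520} = i \sqrt{48099} \left(- \frac{1}{17520}\right) = - \frac{i \sqrt{48099}}{17520}$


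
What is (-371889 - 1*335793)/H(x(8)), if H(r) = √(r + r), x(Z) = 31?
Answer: -353841*√62/31 ≈ -89876.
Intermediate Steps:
H(r) = √2*√r (H(r) = √(2*r) = √2*√r)
(-371889 - 1*335793)/H(x(8)) = (-371889 - 1*335793)/((√2*√31)) = (-371889 - 335793)/(√62) = -353841*√62/31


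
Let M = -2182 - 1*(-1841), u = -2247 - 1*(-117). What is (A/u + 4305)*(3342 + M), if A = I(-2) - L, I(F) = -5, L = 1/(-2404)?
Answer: 66153595707619/5120520 ≈ 1.2919e+7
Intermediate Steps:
u = -2130 (u = -2247 + 117 = -2130)
M = -341 (M = -2182 + 1841 = -341)
L = -1/2404 ≈ -0.00041597
A = -12019/2404 (A = -5 - 1*(-1/2404) = -5 + 1/2404 = -12019/2404 ≈ -4.9996)
(A/u + 4305)*(3342 + M) = (-12019/2404/(-2130) + 4305)*(3342 - 341) = (-12019/2404*(-1/2130) + 4305)*3001 = (12019/5120520 + 4305)*3001 = (22043850619/5120520)*3001 = 66153595707619/5120520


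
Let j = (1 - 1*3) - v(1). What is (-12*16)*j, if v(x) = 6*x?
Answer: 1536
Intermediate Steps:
j = -8 (j = (1 - 1*3) - 6 = (1 - 3) - 1*6 = -2 - 6 = -8)
(-12*16)*j = -12*16*(-8) = -192*(-8) = 1536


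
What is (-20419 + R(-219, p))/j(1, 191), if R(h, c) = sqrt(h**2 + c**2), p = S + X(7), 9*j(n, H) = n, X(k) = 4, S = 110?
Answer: -183771 + 27*sqrt(6773) ≈ -1.8155e+5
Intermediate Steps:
j(n, H) = n/9
p = 114 (p = 110 + 4 = 114)
R(h, c) = sqrt(c**2 + h**2)
(-20419 + R(-219, p))/j(1, 191) = (-20419 + sqrt(114**2 + (-219)**2))/(((1/9)*1)) = (-20419 + sqrt(12996 + 47961))/(1/9) = (-20419 + sqrt(60957))*9 = (-20419 + 3*sqrt(6773))*9 = -183771 + 27*sqrt(6773)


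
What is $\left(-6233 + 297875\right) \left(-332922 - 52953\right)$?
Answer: $-112537356750$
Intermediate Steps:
$\left(-6233 + 297875\right) \left(-332922 - 52953\right) = 291642 \left(-385875\right) = -112537356750$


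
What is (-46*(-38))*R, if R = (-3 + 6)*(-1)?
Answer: -5244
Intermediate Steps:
R = -3 (R = 3*(-1) = -3)
(-46*(-38))*R = -46*(-38)*(-3) = 1748*(-3) = -5244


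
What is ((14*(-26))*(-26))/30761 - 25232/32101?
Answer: -472357688/987458861 ≈ -0.47836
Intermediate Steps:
((14*(-26))*(-26))/30761 - 25232/32101 = -364*(-26)*(1/30761) - 25232*1/32101 = 9464*(1/30761) - 25232/32101 = 9464/30761 - 25232/32101 = -472357688/987458861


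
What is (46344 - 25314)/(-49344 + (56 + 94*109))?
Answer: -3505/6507 ≈ -0.53865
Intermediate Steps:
(46344 - 25314)/(-49344 + (56 + 94*109)) = 21030/(-49344 + (56 + 10246)) = 21030/(-49344 + 10302) = 21030/(-39042) = 21030*(-1/39042) = -3505/6507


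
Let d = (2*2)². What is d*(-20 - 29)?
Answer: -784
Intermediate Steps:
d = 16 (d = 4² = 16)
d*(-20 - 29) = 16*(-20 - 29) = 16*(-49) = -784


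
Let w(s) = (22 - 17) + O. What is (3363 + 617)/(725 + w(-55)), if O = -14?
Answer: 995/179 ≈ 5.5587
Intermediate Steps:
w(s) = -9 (w(s) = (22 - 17) - 14 = 5 - 14 = -9)
(3363 + 617)/(725 + w(-55)) = (3363 + 617)/(725 - 9) = 3980/716 = 3980*(1/716) = 995/179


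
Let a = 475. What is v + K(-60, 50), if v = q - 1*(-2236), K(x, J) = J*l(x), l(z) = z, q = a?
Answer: -289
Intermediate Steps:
q = 475
K(x, J) = J*x
v = 2711 (v = 475 - 1*(-2236) = 475 + 2236 = 2711)
v + K(-60, 50) = 2711 + 50*(-60) = 2711 - 3000 = -289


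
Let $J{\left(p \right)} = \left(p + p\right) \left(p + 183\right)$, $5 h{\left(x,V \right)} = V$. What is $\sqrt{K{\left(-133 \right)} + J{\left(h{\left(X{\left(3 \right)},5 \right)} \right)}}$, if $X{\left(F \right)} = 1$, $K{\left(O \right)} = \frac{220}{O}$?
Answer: $\frac{2 \sqrt{1620073}}{133} \approx 19.14$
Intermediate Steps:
$h{\left(x,V \right)} = \frac{V}{5}$
$J{\left(p \right)} = 2 p \left(183 + p\right)$
$\sqrt{K{\left(-133 \right)} + J{\left(h{\left(X{\left(3 \right)},5 \right)} \right)}} = \sqrt{\frac{220}{-133} + 2 \cdot \frac{1}{5} \cdot 5 \left(183 + \frac{1}{5} \cdot 5\right)} = \sqrt{220 \left(- \frac{1}{133}\right) + 2 \cdot 1 \left(183 + 1\right)} = \sqrt{- \frac{220}{133} + 2 \cdot 1 \cdot 184} = \sqrt{- \frac{220}{133} + 368} = \sqrt{\frac{48724}{133}} = \frac{2 \sqrt{1620073}}{133}$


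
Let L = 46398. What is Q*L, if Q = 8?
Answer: 371184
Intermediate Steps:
Q*L = 8*46398 = 371184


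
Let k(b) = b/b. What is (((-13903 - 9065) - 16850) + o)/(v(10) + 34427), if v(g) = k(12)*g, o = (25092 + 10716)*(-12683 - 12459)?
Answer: -900324554/34437 ≈ -26144.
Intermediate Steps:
k(b) = 1
o = -900284736 (o = 35808*(-25142) = -900284736)
v(g) = g (v(g) = 1*g = g)
(((-13903 - 9065) - 16850) + o)/(v(10) + 34427) = (((-13903 - 9065) - 16850) - 900284736)/(10 + 34427) = ((-22968 - 16850) - 900284736)/34437 = (-39818 - 900284736)*(1/34437) = -900324554*1/34437 = -900324554/34437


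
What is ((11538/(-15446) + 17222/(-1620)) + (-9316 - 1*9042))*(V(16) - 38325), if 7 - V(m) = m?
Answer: 734172967228187/1042605 ≈ 7.0417e+8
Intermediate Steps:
V(m) = 7 - m
((11538/(-15446) + 17222/(-1620)) + (-9316 - 1*9042))*(V(16) - 38325) = ((11538/(-15446) + 17222/(-1620)) + (-9316 - 1*9042))*((7 - 1*16) - 38325) = ((11538*(-1/15446) + 17222*(-1/1620)) + (-9316 - 9042))*((7 - 16) - 38325) = ((-5769/7723 - 8611/810) - 18358)*(-9 - 38325) = (-71175643/6255630 - 18358)*(-38334) = -114912031183/6255630*(-38334) = 734172967228187/1042605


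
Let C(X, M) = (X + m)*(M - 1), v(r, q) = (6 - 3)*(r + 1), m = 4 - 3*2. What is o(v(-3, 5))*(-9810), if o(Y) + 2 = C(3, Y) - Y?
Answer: 29430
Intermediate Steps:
m = -2 (m = 4 - 6 = -2)
v(r, q) = 3 + 3*r (v(r, q) = 3*(1 + r) = 3 + 3*r)
C(X, M) = (-1 + M)*(-2 + X) (C(X, M) = (X - 2)*(M - 1) = (-2 + X)*(-1 + M) = (-1 + M)*(-2 + X))
o(Y) = -3 (o(Y) = -2 + ((2 - 1*3 - 2*Y + Y*3) - Y) = -2 + ((2 - 3 - 2*Y + 3*Y) - Y) = -2 + ((-1 + Y) - Y) = -2 - 1 = -3)
o(v(-3, 5))*(-9810) = -3*(-9810) = 29430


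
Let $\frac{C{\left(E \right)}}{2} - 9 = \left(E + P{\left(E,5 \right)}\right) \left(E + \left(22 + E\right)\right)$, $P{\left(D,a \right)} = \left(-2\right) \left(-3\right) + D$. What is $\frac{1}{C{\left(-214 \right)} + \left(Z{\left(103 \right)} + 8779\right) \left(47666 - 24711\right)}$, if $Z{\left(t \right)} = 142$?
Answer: $\frac{1}{205124237} \approx 4.8751 \cdot 10^{-9}$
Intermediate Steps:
$P{\left(D,a \right)} = 6 + D$
$C{\left(E \right)} = 18 + 2 \left(6 + 2 E\right) \left(22 + 2 E\right)$ ($C{\left(E \right)} = 18 + 2 \left(E + \left(6 + E\right)\right) \left(E + \left(22 + E\right)\right) = 18 + 2 \left(6 + 2 E\right) \left(22 + 2 E\right)$)
$\frac{1}{C{\left(-214 \right)} + \left(Z{\left(103 \right)} + 8779\right) \left(47666 - 24711\right)} = \frac{1}{\left(282 + 8 \left(-214\right)^{2} + 112 \left(-214\right)\right) + \left(142 + 8779\right) \left(47666 - 24711\right)} = \frac{1}{\left(282 + 8 \cdot 45796 - 23968\right) + 8921 \cdot 22955} = \frac{1}{\left(282 + 366368 - 23968\right) + 204781555} = \frac{1}{342682 + 204781555} = \frac{1}{205124237}$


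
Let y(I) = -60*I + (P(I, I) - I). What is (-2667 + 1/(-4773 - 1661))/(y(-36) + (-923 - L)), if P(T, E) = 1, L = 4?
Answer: -17159479/8171180 ≈ -2.1000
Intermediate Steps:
y(I) = 1 - 61*I (y(I) = -60*I + (1 - I) = 1 - 61*I)
(-2667 + 1/(-4773 - 1661))/(y(-36) + (-923 - L)) = (-2667 + 1/(-4773 - 1661))/((1 - 61*(-36)) + (-923 - 1*4)) = (-2667 + 1/(-6434))/((1 + 2196) + (-923 - 4)) = (-2667 - 1/6434)/(2197 - 927) = -17159479/6434/1270 = -17159479/6434*1/1270 = -17159479/8171180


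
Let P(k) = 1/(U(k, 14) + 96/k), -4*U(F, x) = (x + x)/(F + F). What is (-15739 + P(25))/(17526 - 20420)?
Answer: 582333/107078 ≈ 5.4384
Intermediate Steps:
U(F, x) = -x/(4*F) (U(F, x) = -(x + x)/(4*(F + F)) = -2*x/(4*(2*F)) = -2*x*1/(2*F)/4 = -x/(4*F))
P(k) = 2*k/185 (P(k) = 1/(-¼*14/k + 96/k) = 1/(-7/(2*k) + 96/k) = 1/(185/(2*k)) = 2*k/185)
(-15739 + P(25))/(17526 - 20420) = (-15739 + (2/185)*25)/(17526 - 20420) = (-15739 + 10/37)/(-2894) = -582333/37*(-1/2894) = 582333/107078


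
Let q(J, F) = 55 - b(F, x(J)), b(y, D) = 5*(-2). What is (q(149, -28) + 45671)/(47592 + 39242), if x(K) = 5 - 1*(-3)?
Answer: 22868/43417 ≈ 0.52671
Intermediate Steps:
x(K) = 8 (x(K) = 5 + 3 = 8)
b(y, D) = -10
q(J, F) = 65 (q(J, F) = 55 - 1*(-10) = 55 + 10 = 65)
(q(149, -28) + 45671)/(47592 + 39242) = (65 + 45671)/(47592 + 39242) = 45736/86834 = 45736*(1/86834) = 22868/43417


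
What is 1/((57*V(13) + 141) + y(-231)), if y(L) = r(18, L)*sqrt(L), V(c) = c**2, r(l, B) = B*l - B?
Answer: 362/135476225 + 1309*I*sqrt(231)/1219286025 ≈ 2.6721e-6 + 1.6317e-5*I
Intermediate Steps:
r(l, B) = -B + B*l
y(L) = 17*L**(3/2) (y(L) = (L*(-1 + 18))*sqrt(L) = (L*17)*sqrt(L) = (17*L)*sqrt(L) = 17*L**(3/2))
1/((57*V(13) + 141) + y(-231)) = 1/((57*13**2 + 141) + 17*(-231)**(3/2)) = 1/((57*169 + 141) + 17*(-231*I*sqrt(231))) = 1/((9633 + 141) - 3927*I*sqrt(231)) = 1/(9774 - 3927*I*sqrt(231))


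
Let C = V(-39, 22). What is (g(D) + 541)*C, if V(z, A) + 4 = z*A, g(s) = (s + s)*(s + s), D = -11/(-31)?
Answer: -448571870/961 ≈ -4.6678e+5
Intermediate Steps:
D = 11/31 (D = -11*(-1/31) = 11/31 ≈ 0.35484)
g(s) = 4*s² (g(s) = (2*s)*(2*s) = 4*s²)
V(z, A) = -4 + A*z (V(z, A) = -4 + z*A = -4 + A*z)
C = -862 (C = -4 + 22*(-39) = -4 - 858 = -862)
(g(D) + 541)*C = (4*(11/31)² + 541)*(-862) = (4*(121/961) + 541)*(-862) = (484/961 + 541)*(-862) = (520385/961)*(-862) = -448571870/961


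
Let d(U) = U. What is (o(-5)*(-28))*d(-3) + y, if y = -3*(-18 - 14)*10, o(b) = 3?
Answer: 1212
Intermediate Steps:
y = 960 (y = -3*(-32)*10 = 96*10 = 960)
(o(-5)*(-28))*d(-3) + y = (3*(-28))*(-3) + 960 = -84*(-3) + 960 = 252 + 960 = 1212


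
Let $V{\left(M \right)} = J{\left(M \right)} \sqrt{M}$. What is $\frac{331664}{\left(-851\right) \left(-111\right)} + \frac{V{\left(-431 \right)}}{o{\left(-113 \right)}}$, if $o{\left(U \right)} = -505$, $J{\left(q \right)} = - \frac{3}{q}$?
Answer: $\frac{331664}{94461} - \frac{3 i \sqrt{431}}{217655} \approx 3.5111 - 0.00028615 i$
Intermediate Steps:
$V{\left(M \right)} = - \frac{3}{\sqrt{M}}$ ($V{\left(M \right)} = - \frac{3}{M} \sqrt{M} = - \frac{3}{\sqrt{M}}$)
$\frac{331664}{\left(-851\right) \left(-111\right)} + \frac{V{\left(-431 \right)}}{o{\left(-113 \right)}} = \frac{331664}{\left(-851\right) \left(-111\right)} + \frac{\left(-3\right) \frac{1}{\sqrt{-431}}}{-505} = \frac{331664}{94461} + - 3 \left(- \frac{i \sqrt{431}}{431}\right) \left(- \frac{1}{505}\right) = 331664 \cdot \frac{1}{94461} + \frac{3 i \sqrt{431}}{431} \left(- \frac{1}{505}\right) = \frac{331664}{94461} - \frac{3 i \sqrt{431}}{217655}$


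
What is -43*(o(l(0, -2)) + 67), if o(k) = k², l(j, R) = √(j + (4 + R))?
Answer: -2967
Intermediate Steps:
l(j, R) = √(4 + R + j)
-43*(o(l(0, -2)) + 67) = -43*((√(4 - 2 + 0))² + 67) = -43*((√2)² + 67) = -43*(2 + 67) = -43*69 = -2967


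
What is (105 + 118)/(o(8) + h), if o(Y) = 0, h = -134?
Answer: -223/134 ≈ -1.6642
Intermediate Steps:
(105 + 118)/(o(8) + h) = (105 + 118)/(0 - 134) = 223/(-134) = -1/134*223 = -223/134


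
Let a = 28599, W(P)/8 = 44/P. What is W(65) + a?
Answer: 1859287/65 ≈ 28604.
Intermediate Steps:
W(P) = 352/P (W(P) = 8*(44/P) = 352/P)
W(65) + a = 352/65 + 28599 = 1859287/65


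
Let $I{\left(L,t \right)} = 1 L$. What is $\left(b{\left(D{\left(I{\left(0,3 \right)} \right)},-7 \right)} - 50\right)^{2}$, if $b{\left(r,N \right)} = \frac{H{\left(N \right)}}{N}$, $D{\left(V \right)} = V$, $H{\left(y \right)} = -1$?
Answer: $\frac{121801}{49} \approx 2485.7$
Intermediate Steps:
$I{\left(L,t \right)} = L$
$b{\left(r,N \right)} = - \frac{1}{N}$
$\left(b{\left(D{\left(I{\left(0,3 \right)} \right)},-7 \right)} - 50\right)^{2} = \left(- \frac{1}{-7} - 50\right)^{2} = \left(\left(-1\right) \left(- \frac{1}{7}\right) - 50\right)^{2} = \left(\frac{1}{7} - 50\right)^{2} = \left(- \frac{349}{7}\right)^{2} = \frac{121801}{49}$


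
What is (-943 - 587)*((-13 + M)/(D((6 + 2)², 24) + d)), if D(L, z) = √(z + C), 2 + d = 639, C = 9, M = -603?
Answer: 75044970/50717 - 117810*√33/50717 ≈ 1466.3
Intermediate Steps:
d = 637 (d = -2 + 639 = 637)
D(L, z) = √(9 + z) (D(L, z) = √(z + 9) = √(9 + z))
(-943 - 587)*((-13 + M)/(D((6 + 2)², 24) + d)) = (-943 - 587)*((-13 - 603)/(√(9 + 24) + 637)) = -(-942480)/(√33 + 637) = -(-942480)/(637 + √33) = 942480/(637 + √33)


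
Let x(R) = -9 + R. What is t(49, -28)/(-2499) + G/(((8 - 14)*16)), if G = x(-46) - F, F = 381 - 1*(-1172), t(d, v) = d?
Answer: 3413/204 ≈ 16.730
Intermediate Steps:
F = 1553 (F = 381 + 1172 = 1553)
G = -1608 (G = (-9 - 46) - 1*1553 = -55 - 1553 = -1608)
t(49, -28)/(-2499) + G/(((8 - 14)*16)) = 49/(-2499) - 1608*1/(16*(8 - 14)) = 49*(-1/2499) - 1608/((-6*16)) = -1/51 - 1608/(-96) = -1/51 - 1608*(-1/96) = -1/51 + 67/4 = 3413/204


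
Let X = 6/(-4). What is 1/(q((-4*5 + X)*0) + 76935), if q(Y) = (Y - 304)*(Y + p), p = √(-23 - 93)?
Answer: 76935/5929714481 + 608*I*√29/5929714481 ≈ 1.2974e-5 + 5.5217e-7*I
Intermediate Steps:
X = -3/2 (X = 6*(-¼) = -3/2 ≈ -1.5000)
p = 2*I*√29 (p = √(-116) = 2*I*√29 ≈ 10.77*I)
q(Y) = (-304 + Y)*(Y + 2*I*√29) (q(Y) = (Y - 304)*(Y + 2*I*√29) = (-304 + Y)*(Y + 2*I*√29))
1/(q((-4*5 + X)*0) + 76935) = 1/((((-4*5 - 3/2)*0)² - 304*(-4*5 - 3/2)*0 - 608*I*√29 + 2*I*((-4*5 - 3/2)*0)*√29) + 76935) = 1/((((-20 - 3/2)*0)² - 304*(-20 - 3/2)*0 - 608*I*√29 + 2*I*((-20 - 3/2)*0)*√29) + 76935) = 1/(((-43/2*0)² - (-6536)*0 - 608*I*√29 + 2*I*(-43/2*0)*√29) + 76935) = 1/((0² - 304*0 - 608*I*√29 + 2*I*0*√29) + 76935) = 1/((0 + 0 - 608*I*√29 + 0) + 76935) = 1/(-608*I*√29 + 76935) = 1/(76935 - 608*I*√29)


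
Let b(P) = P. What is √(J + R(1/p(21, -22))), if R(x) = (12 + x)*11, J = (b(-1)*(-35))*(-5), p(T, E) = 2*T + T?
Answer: I*√18886/21 ≈ 6.5441*I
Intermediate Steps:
p(T, E) = 3*T
J = -175 (J = -1*(-35)*(-5) = 35*(-5) = -175)
R(x) = 132 + 11*x
√(J + R(1/p(21, -22))) = √(-175 + (132 + 11/((3*21)))) = √(-175 + (132 + 11/63)) = √(-175 + 8327/63) = √(-2698/63) = I*√18886/21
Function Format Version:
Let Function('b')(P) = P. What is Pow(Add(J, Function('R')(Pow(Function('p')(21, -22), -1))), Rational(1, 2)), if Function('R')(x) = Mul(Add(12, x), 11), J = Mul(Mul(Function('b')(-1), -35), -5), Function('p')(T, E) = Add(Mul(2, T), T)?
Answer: Mul(Rational(1, 21), I, Pow(18886, Rational(1, 2))) ≈ Mul(6.5441, I)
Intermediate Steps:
Function('p')(T, E) = Mul(3, T)
J = -175 (J = Mul(Mul(-1, -35), -5) = Mul(35, -5) = -175)
Function('R')(x) = Add(132, Mul(11, x))
Pow(Add(J, Function('R')(Pow(Function('p')(21, -22), -1))), Rational(1, 2)) = Pow(Add(-175, Add(132, Mul(11, Pow(Mul(3, 21), -1)))), Rational(1, 2)) = Pow(Add(-175, Add(132, Mul(11, Pow(63, -1)))), Rational(1, 2)) = Pow(Add(-175, Add(132, Mul(11, Rational(1, 63)))), Rational(1, 2)) = Pow(Add(-175, Add(132, Rational(11, 63))), Rational(1, 2)) = Pow(Add(-175, Rational(8327, 63)), Rational(1, 2)) = Pow(Rational(-2698, 63), Rational(1, 2)) = Mul(Rational(1, 21), I, Pow(18886, Rational(1, 2)))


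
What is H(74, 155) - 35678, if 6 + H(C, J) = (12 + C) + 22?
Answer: -35576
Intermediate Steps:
H(C, J) = 28 + C (H(C, J) = -6 + ((12 + C) + 22) = -6 + (34 + C) = 28 + C)
H(74, 155) - 35678 = (28 + 74) - 35678 = 102 - 35678 = -35576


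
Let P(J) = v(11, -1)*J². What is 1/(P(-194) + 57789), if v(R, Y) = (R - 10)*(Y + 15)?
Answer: 1/584693 ≈ 1.7103e-6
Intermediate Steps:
v(R, Y) = (-10 + R)*(15 + Y)
P(J) = 14*J² (P(J) = (-150 - 10*(-1) + 15*11 + 11*(-1))*J² = (-150 + 10 + 165 - 11)*J² = 14*J²)
1/(P(-194) + 57789) = 1/(14*(-194)² + 57789) = 1/(14*37636 + 57789) = 1/(526904 + 57789) = 1/584693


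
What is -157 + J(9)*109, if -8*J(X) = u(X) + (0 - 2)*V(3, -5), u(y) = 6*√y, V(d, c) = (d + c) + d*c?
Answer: -1731/2 ≈ -865.50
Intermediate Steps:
V(d, c) = c + d + c*d (V(d, c) = (c + d) + c*d = c + d + c*d)
J(X) = -17/4 - 3*√X/4 (J(X) = -(6*√X + (0 - 2)*(-5 + 3 - 5*3))/8 = -(6*√X - 2*(-5 + 3 - 15))/8 = -(6*√X - 2*(-17))/8 = -(6*√X + 34)/8 = -(34 + 6*√X)/8 = -17/4 - 3*√X/4)
-157 + J(9)*109 = -157 + (-17/4 - 3*√9/4)*109 = -157 + (-17/4 - ¾*3)*109 = -157 + (-17/4 - 9/4)*109 = -157 - 13/2*109 = -157 - 1417/2 = -1731/2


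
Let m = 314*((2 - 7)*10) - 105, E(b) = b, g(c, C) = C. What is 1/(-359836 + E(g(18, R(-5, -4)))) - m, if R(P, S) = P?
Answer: 5687287004/359841 ≈ 15805.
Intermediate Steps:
m = -15805 (m = 314*(-5*10) - 105 = 314*(-50) - 105 = -15700 - 105 = -15805)
1/(-359836 + E(g(18, R(-5, -4)))) - m = 1/(-359836 - 5) - 1*(-15805) = 1/(-359841) + 15805 = -1/359841 + 15805 = 5687287004/359841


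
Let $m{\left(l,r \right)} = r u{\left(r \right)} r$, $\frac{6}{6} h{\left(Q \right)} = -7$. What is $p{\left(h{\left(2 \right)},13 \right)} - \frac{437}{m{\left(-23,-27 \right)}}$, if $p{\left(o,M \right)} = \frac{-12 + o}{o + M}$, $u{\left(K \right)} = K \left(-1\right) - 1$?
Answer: $- \frac{30229}{9477} \approx -3.1897$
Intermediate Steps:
$h{\left(Q \right)} = -7$
$u{\left(K \right)} = -1 - K$ ($u{\left(K \right)} = - K - 1 = -1 - K$)
$p{\left(o,M \right)} = \frac{-12 + o}{M + o}$
$m{\left(l,r \right)} = r^{2} \left(-1 - r\right)$ ($m{\left(l,r \right)} = r \left(-1 - r\right) r = r^{2} \left(-1 - r\right)$)
$p{\left(h{\left(2 \right)},13 \right)} - \frac{437}{m{\left(-23,-27 \right)}} = \frac{-12 - 7}{13 - 7} - \frac{437}{\left(-27\right)^{2} \left(-1 - -27\right)} = \frac{1}{6} \left(-19\right) - \frac{437}{729 \left(-1 + 27\right)} = \frac{1}{6} \left(-19\right) - \frac{437}{729 \cdot 26} = - \frac{19}{6} - \frac{437}{18954} = - \frac{30229}{9477}$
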